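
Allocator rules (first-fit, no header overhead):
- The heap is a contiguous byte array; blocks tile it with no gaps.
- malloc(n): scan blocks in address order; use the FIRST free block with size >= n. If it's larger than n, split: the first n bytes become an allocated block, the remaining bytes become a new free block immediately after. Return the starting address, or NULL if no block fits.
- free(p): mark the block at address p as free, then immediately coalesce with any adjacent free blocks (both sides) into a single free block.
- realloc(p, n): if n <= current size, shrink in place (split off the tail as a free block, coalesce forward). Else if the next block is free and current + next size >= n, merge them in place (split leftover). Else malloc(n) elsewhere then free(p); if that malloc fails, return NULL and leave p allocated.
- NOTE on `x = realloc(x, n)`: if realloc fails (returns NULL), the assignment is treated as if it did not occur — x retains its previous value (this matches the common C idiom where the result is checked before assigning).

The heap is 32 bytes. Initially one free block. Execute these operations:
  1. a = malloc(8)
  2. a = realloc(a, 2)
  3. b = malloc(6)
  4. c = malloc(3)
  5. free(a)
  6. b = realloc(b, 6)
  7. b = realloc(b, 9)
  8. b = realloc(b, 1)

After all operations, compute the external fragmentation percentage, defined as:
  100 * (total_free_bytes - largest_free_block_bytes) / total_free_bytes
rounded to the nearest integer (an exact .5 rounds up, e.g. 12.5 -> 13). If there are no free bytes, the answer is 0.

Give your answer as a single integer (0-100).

Op 1: a = malloc(8) -> a = 0; heap: [0-7 ALLOC][8-31 FREE]
Op 2: a = realloc(a, 2) -> a = 0; heap: [0-1 ALLOC][2-31 FREE]
Op 3: b = malloc(6) -> b = 2; heap: [0-1 ALLOC][2-7 ALLOC][8-31 FREE]
Op 4: c = malloc(3) -> c = 8; heap: [0-1 ALLOC][2-7 ALLOC][8-10 ALLOC][11-31 FREE]
Op 5: free(a) -> (freed a); heap: [0-1 FREE][2-7 ALLOC][8-10 ALLOC][11-31 FREE]
Op 6: b = realloc(b, 6) -> b = 2; heap: [0-1 FREE][2-7 ALLOC][8-10 ALLOC][11-31 FREE]
Op 7: b = realloc(b, 9) -> b = 11; heap: [0-7 FREE][8-10 ALLOC][11-19 ALLOC][20-31 FREE]
Op 8: b = realloc(b, 1) -> b = 11; heap: [0-7 FREE][8-10 ALLOC][11-11 ALLOC][12-31 FREE]
Free blocks: [8 20] total_free=28 largest=20 -> 100*(28-20)/28 = 800/28 ≈ 28.571 -> rounds to 29

Answer: 29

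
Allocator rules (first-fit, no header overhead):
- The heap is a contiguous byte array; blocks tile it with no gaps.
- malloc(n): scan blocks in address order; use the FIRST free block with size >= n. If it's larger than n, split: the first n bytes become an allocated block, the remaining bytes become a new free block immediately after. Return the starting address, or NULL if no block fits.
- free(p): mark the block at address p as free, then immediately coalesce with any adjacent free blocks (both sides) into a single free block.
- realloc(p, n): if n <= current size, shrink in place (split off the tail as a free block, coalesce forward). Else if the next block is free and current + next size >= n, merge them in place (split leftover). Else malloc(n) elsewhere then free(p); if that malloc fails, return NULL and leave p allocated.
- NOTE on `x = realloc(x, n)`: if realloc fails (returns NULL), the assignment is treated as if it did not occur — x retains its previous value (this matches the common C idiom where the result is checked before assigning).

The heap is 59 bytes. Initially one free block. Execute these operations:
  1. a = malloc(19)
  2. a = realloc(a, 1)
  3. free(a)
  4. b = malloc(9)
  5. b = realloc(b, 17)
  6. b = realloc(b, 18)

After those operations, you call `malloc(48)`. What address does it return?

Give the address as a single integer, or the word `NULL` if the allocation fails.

Op 1: a = malloc(19) -> a = 0; heap: [0-18 ALLOC][19-58 FREE]
Op 2: a = realloc(a, 1) -> a = 0; heap: [0-0 ALLOC][1-58 FREE]
Op 3: free(a) -> (freed a); heap: [0-58 FREE]
Op 4: b = malloc(9) -> b = 0; heap: [0-8 ALLOC][9-58 FREE]
Op 5: b = realloc(b, 17) -> b = 0; heap: [0-16 ALLOC][17-58 FREE]
Op 6: b = realloc(b, 18) -> b = 0; heap: [0-17 ALLOC][18-58 FREE]
malloc(48): first-fit scan over [0-17 ALLOC][18-58 FREE] -> NULL

Answer: NULL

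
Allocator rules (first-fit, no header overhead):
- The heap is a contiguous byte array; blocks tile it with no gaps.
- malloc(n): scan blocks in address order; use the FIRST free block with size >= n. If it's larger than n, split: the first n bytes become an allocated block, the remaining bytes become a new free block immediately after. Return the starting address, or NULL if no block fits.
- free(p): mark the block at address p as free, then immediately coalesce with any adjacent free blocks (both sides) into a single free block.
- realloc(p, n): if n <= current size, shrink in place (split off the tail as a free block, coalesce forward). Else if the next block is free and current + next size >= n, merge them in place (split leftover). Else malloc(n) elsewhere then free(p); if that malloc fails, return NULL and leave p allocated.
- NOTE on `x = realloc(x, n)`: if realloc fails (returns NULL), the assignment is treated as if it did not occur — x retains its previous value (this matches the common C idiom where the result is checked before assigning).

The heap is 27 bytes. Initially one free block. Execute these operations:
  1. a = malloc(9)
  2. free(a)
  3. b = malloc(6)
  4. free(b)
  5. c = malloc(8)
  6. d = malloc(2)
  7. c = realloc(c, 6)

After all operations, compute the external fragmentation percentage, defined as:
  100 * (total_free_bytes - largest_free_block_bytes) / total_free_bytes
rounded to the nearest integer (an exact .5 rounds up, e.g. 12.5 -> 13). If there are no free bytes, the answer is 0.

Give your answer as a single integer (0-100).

Op 1: a = malloc(9) -> a = 0; heap: [0-8 ALLOC][9-26 FREE]
Op 2: free(a) -> (freed a); heap: [0-26 FREE]
Op 3: b = malloc(6) -> b = 0; heap: [0-5 ALLOC][6-26 FREE]
Op 4: free(b) -> (freed b); heap: [0-26 FREE]
Op 5: c = malloc(8) -> c = 0; heap: [0-7 ALLOC][8-26 FREE]
Op 6: d = malloc(2) -> d = 8; heap: [0-7 ALLOC][8-9 ALLOC][10-26 FREE]
Op 7: c = realloc(c, 6) -> c = 0; heap: [0-5 ALLOC][6-7 FREE][8-9 ALLOC][10-26 FREE]
Free blocks: [2 17] total_free=19 largest=17 -> 100*(19-17)/19 = 200/19 ≈ 10.526 -> rounds to 11

Answer: 11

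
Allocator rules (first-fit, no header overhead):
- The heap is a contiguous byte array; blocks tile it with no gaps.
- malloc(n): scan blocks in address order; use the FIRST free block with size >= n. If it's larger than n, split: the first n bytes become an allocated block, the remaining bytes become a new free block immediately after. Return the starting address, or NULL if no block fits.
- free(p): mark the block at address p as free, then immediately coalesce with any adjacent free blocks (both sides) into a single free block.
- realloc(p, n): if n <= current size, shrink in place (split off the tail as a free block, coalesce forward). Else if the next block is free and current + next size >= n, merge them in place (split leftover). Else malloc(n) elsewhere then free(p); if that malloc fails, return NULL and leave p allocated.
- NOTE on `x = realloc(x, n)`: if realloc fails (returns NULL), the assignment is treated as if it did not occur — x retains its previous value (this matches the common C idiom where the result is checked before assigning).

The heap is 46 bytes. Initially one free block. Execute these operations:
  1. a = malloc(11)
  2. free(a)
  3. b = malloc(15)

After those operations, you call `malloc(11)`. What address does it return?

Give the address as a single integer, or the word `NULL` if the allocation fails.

Op 1: a = malloc(11) -> a = 0; heap: [0-10 ALLOC][11-45 FREE]
Op 2: free(a) -> (freed a); heap: [0-45 FREE]
Op 3: b = malloc(15) -> b = 0; heap: [0-14 ALLOC][15-45 FREE]
malloc(11): first-fit scan over [0-14 ALLOC][15-45 FREE] -> 15

Answer: 15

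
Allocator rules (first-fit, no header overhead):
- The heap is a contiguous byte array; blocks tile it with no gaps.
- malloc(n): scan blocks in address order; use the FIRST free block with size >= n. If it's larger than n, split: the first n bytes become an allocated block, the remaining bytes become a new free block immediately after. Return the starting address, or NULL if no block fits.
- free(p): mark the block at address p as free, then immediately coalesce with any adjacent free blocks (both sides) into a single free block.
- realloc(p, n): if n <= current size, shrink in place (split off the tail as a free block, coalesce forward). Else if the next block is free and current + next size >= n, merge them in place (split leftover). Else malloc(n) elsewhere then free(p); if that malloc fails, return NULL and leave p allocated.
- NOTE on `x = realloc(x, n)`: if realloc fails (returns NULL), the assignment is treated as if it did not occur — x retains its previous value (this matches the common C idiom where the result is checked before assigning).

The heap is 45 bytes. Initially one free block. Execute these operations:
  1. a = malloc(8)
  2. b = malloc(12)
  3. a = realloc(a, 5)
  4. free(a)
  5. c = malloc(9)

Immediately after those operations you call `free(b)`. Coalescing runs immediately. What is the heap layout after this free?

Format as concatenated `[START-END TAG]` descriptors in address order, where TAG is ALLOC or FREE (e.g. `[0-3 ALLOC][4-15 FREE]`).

Op 1: a = malloc(8) -> a = 0; heap: [0-7 ALLOC][8-44 FREE]
Op 2: b = malloc(12) -> b = 8; heap: [0-7 ALLOC][8-19 ALLOC][20-44 FREE]
Op 3: a = realloc(a, 5) -> a = 0; heap: [0-4 ALLOC][5-7 FREE][8-19 ALLOC][20-44 FREE]
Op 4: free(a) -> (freed a); heap: [0-7 FREE][8-19 ALLOC][20-44 FREE]
Op 5: c = malloc(9) -> c = 20; heap: [0-7 FREE][8-19 ALLOC][20-28 ALLOC][29-44 FREE]
free(b): b = 8 -> block [8-19 ALLOC]; mark free, coalesce with adjacent free neighbors -> [0-19 FREE][20-28 ALLOC][29-44 FREE]

Answer: [0-19 FREE][20-28 ALLOC][29-44 FREE]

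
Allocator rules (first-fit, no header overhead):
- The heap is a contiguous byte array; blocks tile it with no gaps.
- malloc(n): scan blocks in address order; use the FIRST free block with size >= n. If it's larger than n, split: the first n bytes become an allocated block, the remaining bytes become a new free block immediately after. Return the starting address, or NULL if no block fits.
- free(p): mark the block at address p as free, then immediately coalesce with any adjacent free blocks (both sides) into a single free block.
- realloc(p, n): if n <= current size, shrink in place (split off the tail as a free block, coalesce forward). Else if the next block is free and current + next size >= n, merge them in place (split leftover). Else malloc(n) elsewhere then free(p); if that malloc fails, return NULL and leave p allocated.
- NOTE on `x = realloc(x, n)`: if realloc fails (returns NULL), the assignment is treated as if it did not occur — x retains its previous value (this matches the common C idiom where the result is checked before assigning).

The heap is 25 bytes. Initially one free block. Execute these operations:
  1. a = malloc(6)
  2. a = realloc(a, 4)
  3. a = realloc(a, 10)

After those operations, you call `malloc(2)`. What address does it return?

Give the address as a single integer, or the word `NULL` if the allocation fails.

Answer: 10

Derivation:
Op 1: a = malloc(6) -> a = 0; heap: [0-5 ALLOC][6-24 FREE]
Op 2: a = realloc(a, 4) -> a = 0; heap: [0-3 ALLOC][4-24 FREE]
Op 3: a = realloc(a, 10) -> a = 0; heap: [0-9 ALLOC][10-24 FREE]
malloc(2): first-fit scan over [0-9 ALLOC][10-24 FREE] -> 10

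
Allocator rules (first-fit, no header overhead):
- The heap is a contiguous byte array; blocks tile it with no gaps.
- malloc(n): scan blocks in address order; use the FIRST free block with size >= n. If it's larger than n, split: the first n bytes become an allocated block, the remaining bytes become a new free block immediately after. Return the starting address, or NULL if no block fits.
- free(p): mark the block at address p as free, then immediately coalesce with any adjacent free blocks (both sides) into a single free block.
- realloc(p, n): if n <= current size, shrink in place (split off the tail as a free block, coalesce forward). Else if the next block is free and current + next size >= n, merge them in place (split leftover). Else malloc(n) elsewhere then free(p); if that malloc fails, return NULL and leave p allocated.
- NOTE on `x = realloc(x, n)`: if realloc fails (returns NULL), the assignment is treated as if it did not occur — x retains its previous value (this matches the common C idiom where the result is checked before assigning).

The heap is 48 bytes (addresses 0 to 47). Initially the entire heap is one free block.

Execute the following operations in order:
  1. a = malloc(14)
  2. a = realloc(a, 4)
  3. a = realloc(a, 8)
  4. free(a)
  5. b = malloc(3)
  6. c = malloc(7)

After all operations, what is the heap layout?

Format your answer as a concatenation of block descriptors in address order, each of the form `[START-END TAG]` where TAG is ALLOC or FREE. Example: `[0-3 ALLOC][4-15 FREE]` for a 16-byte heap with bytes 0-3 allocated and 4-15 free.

Answer: [0-2 ALLOC][3-9 ALLOC][10-47 FREE]

Derivation:
Op 1: a = malloc(14) -> a = 0; heap: [0-13 ALLOC][14-47 FREE]
Op 2: a = realloc(a, 4) -> a = 0; heap: [0-3 ALLOC][4-47 FREE]
Op 3: a = realloc(a, 8) -> a = 0; heap: [0-7 ALLOC][8-47 FREE]
Op 4: free(a) -> (freed a); heap: [0-47 FREE]
Op 5: b = malloc(3) -> b = 0; heap: [0-2 ALLOC][3-47 FREE]
Op 6: c = malloc(7) -> c = 3; heap: [0-2 ALLOC][3-9 ALLOC][10-47 FREE]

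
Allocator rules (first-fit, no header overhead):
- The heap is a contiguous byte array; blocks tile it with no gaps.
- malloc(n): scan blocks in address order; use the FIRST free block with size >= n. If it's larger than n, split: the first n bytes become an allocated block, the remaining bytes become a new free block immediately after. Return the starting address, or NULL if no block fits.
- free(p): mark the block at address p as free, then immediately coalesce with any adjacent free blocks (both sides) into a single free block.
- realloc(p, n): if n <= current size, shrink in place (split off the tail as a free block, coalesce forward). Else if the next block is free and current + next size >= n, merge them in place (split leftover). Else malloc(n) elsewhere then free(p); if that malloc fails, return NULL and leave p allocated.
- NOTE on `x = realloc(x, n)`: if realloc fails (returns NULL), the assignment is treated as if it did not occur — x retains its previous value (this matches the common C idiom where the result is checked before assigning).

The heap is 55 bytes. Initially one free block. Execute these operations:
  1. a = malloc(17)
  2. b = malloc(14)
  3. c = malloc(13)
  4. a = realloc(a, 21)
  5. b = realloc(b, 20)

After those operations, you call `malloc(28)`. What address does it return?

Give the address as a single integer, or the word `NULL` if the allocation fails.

Op 1: a = malloc(17) -> a = 0; heap: [0-16 ALLOC][17-54 FREE]
Op 2: b = malloc(14) -> b = 17; heap: [0-16 ALLOC][17-30 ALLOC][31-54 FREE]
Op 3: c = malloc(13) -> c = 31; heap: [0-16 ALLOC][17-30 ALLOC][31-43 ALLOC][44-54 FREE]
Op 4: a = realloc(a, 21) -> NULL (a unchanged); heap: [0-16 ALLOC][17-30 ALLOC][31-43 ALLOC][44-54 FREE]
Op 5: b = realloc(b, 20) -> NULL (b unchanged); heap: [0-16 ALLOC][17-30 ALLOC][31-43 ALLOC][44-54 FREE]
malloc(28): first-fit scan over [0-16 ALLOC][17-30 ALLOC][31-43 ALLOC][44-54 FREE] -> NULL

Answer: NULL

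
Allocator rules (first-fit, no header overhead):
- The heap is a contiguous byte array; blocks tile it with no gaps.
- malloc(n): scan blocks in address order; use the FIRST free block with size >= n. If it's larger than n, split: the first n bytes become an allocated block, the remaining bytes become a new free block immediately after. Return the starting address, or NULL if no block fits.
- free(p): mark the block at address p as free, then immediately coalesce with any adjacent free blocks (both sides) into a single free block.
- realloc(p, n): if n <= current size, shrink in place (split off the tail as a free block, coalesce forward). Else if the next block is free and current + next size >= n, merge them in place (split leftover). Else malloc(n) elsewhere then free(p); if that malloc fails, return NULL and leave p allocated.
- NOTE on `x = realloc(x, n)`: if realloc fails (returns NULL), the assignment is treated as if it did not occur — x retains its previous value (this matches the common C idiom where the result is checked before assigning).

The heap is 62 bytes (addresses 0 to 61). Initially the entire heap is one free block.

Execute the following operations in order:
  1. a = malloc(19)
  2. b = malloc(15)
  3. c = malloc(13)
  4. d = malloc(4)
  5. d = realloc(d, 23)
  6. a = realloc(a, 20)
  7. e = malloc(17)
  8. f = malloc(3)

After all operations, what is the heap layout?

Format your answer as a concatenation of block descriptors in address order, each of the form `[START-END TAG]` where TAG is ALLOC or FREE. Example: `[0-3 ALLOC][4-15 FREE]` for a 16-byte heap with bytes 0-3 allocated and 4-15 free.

Op 1: a = malloc(19) -> a = 0; heap: [0-18 ALLOC][19-61 FREE]
Op 2: b = malloc(15) -> b = 19; heap: [0-18 ALLOC][19-33 ALLOC][34-61 FREE]
Op 3: c = malloc(13) -> c = 34; heap: [0-18 ALLOC][19-33 ALLOC][34-46 ALLOC][47-61 FREE]
Op 4: d = malloc(4) -> d = 47; heap: [0-18 ALLOC][19-33 ALLOC][34-46 ALLOC][47-50 ALLOC][51-61 FREE]
Op 5: d = realloc(d, 23) -> NULL (d unchanged); heap: [0-18 ALLOC][19-33 ALLOC][34-46 ALLOC][47-50 ALLOC][51-61 FREE]
Op 6: a = realloc(a, 20) -> NULL (a unchanged); heap: [0-18 ALLOC][19-33 ALLOC][34-46 ALLOC][47-50 ALLOC][51-61 FREE]
Op 7: e = malloc(17) -> e = NULL; heap: [0-18 ALLOC][19-33 ALLOC][34-46 ALLOC][47-50 ALLOC][51-61 FREE]
Op 8: f = malloc(3) -> f = 51; heap: [0-18 ALLOC][19-33 ALLOC][34-46 ALLOC][47-50 ALLOC][51-53 ALLOC][54-61 FREE]

Answer: [0-18 ALLOC][19-33 ALLOC][34-46 ALLOC][47-50 ALLOC][51-53 ALLOC][54-61 FREE]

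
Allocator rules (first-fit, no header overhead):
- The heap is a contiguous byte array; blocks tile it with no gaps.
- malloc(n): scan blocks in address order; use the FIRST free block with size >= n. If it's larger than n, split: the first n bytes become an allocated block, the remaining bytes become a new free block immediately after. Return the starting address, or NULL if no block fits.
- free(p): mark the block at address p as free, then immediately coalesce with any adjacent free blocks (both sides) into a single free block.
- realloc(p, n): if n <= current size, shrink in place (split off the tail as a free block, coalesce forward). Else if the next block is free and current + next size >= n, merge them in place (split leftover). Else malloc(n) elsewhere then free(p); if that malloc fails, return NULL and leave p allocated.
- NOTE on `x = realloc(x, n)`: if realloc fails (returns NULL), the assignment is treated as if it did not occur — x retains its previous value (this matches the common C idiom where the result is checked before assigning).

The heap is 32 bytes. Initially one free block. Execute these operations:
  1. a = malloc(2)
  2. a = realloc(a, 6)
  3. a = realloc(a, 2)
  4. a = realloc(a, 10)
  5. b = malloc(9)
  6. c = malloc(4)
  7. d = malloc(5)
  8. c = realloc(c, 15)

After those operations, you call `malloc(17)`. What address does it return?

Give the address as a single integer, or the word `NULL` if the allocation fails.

Op 1: a = malloc(2) -> a = 0; heap: [0-1 ALLOC][2-31 FREE]
Op 2: a = realloc(a, 6) -> a = 0; heap: [0-5 ALLOC][6-31 FREE]
Op 3: a = realloc(a, 2) -> a = 0; heap: [0-1 ALLOC][2-31 FREE]
Op 4: a = realloc(a, 10) -> a = 0; heap: [0-9 ALLOC][10-31 FREE]
Op 5: b = malloc(9) -> b = 10; heap: [0-9 ALLOC][10-18 ALLOC][19-31 FREE]
Op 6: c = malloc(4) -> c = 19; heap: [0-9 ALLOC][10-18 ALLOC][19-22 ALLOC][23-31 FREE]
Op 7: d = malloc(5) -> d = 23; heap: [0-9 ALLOC][10-18 ALLOC][19-22 ALLOC][23-27 ALLOC][28-31 FREE]
Op 8: c = realloc(c, 15) -> NULL (c unchanged); heap: [0-9 ALLOC][10-18 ALLOC][19-22 ALLOC][23-27 ALLOC][28-31 FREE]
malloc(17): first-fit scan over [0-9 ALLOC][10-18 ALLOC][19-22 ALLOC][23-27 ALLOC][28-31 FREE] -> NULL

Answer: NULL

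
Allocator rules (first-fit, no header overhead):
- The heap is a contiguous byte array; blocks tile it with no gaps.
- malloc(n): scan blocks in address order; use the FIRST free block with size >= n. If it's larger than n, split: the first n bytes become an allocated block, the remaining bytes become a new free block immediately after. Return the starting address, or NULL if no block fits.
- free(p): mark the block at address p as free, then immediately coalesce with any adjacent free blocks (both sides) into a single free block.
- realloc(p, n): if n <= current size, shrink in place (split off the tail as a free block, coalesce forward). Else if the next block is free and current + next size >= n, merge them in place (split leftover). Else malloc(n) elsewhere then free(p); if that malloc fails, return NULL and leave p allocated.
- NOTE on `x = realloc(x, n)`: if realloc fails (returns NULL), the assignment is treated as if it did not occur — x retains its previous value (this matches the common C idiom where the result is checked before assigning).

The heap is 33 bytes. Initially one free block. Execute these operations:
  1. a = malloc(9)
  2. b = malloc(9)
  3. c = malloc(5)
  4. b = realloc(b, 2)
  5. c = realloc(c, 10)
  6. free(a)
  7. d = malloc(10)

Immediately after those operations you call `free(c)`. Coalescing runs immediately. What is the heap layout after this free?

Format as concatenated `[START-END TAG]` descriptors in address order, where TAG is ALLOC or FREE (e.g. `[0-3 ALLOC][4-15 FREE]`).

Answer: [0-8 FREE][9-10 ALLOC][11-32 FREE]

Derivation:
Op 1: a = malloc(9) -> a = 0; heap: [0-8 ALLOC][9-32 FREE]
Op 2: b = malloc(9) -> b = 9; heap: [0-8 ALLOC][9-17 ALLOC][18-32 FREE]
Op 3: c = malloc(5) -> c = 18; heap: [0-8 ALLOC][9-17 ALLOC][18-22 ALLOC][23-32 FREE]
Op 4: b = realloc(b, 2) -> b = 9; heap: [0-8 ALLOC][9-10 ALLOC][11-17 FREE][18-22 ALLOC][23-32 FREE]
Op 5: c = realloc(c, 10) -> c = 18; heap: [0-8 ALLOC][9-10 ALLOC][11-17 FREE][18-27 ALLOC][28-32 FREE]
Op 6: free(a) -> (freed a); heap: [0-8 FREE][9-10 ALLOC][11-17 FREE][18-27 ALLOC][28-32 FREE]
Op 7: d = malloc(10) -> d = NULL; heap: [0-8 FREE][9-10 ALLOC][11-17 FREE][18-27 ALLOC][28-32 FREE]
free(c): c = 18 -> block [18-27 ALLOC]; mark free, coalesce with adjacent free neighbors -> [0-8 FREE][9-10 ALLOC][11-32 FREE]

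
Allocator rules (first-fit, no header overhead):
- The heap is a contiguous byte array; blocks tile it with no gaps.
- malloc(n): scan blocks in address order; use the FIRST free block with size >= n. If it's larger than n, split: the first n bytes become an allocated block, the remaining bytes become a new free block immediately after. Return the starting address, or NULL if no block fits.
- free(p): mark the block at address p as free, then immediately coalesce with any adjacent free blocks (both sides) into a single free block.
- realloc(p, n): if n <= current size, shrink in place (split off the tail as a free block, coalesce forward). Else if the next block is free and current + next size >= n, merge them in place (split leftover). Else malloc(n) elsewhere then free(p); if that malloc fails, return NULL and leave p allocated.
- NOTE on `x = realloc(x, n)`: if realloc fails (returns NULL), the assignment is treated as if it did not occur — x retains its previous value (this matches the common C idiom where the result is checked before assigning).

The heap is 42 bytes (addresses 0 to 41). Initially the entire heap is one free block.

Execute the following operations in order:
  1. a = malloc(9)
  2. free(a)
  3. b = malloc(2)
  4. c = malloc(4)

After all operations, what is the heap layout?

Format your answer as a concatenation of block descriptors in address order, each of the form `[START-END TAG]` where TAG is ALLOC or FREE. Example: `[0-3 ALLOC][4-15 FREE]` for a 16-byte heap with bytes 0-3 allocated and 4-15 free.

Answer: [0-1 ALLOC][2-5 ALLOC][6-41 FREE]

Derivation:
Op 1: a = malloc(9) -> a = 0; heap: [0-8 ALLOC][9-41 FREE]
Op 2: free(a) -> (freed a); heap: [0-41 FREE]
Op 3: b = malloc(2) -> b = 0; heap: [0-1 ALLOC][2-41 FREE]
Op 4: c = malloc(4) -> c = 2; heap: [0-1 ALLOC][2-5 ALLOC][6-41 FREE]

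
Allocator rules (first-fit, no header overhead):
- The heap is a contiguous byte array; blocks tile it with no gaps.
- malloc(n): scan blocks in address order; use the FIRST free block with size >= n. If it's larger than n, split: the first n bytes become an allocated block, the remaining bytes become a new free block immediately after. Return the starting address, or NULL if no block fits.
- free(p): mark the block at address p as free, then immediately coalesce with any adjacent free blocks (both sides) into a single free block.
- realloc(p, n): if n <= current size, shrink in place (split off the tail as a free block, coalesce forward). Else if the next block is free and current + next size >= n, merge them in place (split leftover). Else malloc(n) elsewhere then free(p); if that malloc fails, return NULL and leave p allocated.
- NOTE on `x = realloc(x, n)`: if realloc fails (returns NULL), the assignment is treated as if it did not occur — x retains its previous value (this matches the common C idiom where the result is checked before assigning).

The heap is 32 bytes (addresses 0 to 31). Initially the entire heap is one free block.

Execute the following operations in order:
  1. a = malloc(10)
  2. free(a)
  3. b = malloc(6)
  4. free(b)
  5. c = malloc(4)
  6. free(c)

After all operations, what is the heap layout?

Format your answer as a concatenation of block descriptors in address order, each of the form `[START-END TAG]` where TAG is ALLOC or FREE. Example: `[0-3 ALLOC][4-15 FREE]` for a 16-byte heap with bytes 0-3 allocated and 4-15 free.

Answer: [0-31 FREE]

Derivation:
Op 1: a = malloc(10) -> a = 0; heap: [0-9 ALLOC][10-31 FREE]
Op 2: free(a) -> (freed a); heap: [0-31 FREE]
Op 3: b = malloc(6) -> b = 0; heap: [0-5 ALLOC][6-31 FREE]
Op 4: free(b) -> (freed b); heap: [0-31 FREE]
Op 5: c = malloc(4) -> c = 0; heap: [0-3 ALLOC][4-31 FREE]
Op 6: free(c) -> (freed c); heap: [0-31 FREE]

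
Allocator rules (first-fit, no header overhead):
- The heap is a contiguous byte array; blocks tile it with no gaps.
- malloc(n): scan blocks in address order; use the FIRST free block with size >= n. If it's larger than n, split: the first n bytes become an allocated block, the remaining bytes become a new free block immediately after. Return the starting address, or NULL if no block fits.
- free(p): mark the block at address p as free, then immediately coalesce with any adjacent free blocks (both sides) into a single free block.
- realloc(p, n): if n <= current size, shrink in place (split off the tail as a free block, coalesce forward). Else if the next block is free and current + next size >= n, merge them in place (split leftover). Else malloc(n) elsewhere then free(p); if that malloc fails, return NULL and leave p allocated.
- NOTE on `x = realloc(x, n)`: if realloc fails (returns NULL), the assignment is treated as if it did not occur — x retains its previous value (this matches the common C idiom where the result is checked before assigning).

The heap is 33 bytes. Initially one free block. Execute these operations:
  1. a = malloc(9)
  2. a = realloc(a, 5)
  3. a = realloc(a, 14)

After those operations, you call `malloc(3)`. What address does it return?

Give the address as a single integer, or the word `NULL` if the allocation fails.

Answer: 14

Derivation:
Op 1: a = malloc(9) -> a = 0; heap: [0-8 ALLOC][9-32 FREE]
Op 2: a = realloc(a, 5) -> a = 0; heap: [0-4 ALLOC][5-32 FREE]
Op 3: a = realloc(a, 14) -> a = 0; heap: [0-13 ALLOC][14-32 FREE]
malloc(3): first-fit scan over [0-13 ALLOC][14-32 FREE] -> 14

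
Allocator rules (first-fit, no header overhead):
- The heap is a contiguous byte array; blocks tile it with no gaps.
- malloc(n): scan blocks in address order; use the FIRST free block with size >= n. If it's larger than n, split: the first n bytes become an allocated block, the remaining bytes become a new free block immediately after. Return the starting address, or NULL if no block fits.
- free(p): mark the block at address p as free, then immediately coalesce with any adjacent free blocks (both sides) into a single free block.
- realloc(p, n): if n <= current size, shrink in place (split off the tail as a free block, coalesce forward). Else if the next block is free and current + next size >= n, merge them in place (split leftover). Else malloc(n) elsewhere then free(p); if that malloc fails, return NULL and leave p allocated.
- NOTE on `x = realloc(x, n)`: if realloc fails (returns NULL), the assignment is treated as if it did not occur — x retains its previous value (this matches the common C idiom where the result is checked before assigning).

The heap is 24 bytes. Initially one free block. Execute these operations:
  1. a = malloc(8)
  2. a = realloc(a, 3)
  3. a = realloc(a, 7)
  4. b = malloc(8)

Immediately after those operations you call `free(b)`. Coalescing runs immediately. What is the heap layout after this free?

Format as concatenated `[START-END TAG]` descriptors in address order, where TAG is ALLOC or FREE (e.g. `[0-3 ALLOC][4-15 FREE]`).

Op 1: a = malloc(8) -> a = 0; heap: [0-7 ALLOC][8-23 FREE]
Op 2: a = realloc(a, 3) -> a = 0; heap: [0-2 ALLOC][3-23 FREE]
Op 3: a = realloc(a, 7) -> a = 0; heap: [0-6 ALLOC][7-23 FREE]
Op 4: b = malloc(8) -> b = 7; heap: [0-6 ALLOC][7-14 ALLOC][15-23 FREE]
free(b): b = 7 -> block [7-14 ALLOC]; mark free, coalesce with adjacent free neighbors -> [0-6 ALLOC][7-23 FREE]

Answer: [0-6 ALLOC][7-23 FREE]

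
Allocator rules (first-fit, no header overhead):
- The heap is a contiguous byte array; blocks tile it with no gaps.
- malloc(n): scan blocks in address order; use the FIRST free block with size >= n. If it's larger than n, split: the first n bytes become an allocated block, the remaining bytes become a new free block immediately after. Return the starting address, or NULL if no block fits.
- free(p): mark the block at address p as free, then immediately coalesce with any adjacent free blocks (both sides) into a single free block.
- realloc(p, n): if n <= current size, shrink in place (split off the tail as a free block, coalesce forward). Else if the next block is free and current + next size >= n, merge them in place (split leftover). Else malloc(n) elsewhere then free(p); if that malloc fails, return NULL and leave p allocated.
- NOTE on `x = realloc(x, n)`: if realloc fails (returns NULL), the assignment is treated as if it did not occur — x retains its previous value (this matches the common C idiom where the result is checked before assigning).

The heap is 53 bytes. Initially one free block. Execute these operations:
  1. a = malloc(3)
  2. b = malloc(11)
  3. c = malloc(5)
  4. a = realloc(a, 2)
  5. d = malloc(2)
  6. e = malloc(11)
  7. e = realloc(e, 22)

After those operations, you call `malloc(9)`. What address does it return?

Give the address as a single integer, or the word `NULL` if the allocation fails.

Op 1: a = malloc(3) -> a = 0; heap: [0-2 ALLOC][3-52 FREE]
Op 2: b = malloc(11) -> b = 3; heap: [0-2 ALLOC][3-13 ALLOC][14-52 FREE]
Op 3: c = malloc(5) -> c = 14; heap: [0-2 ALLOC][3-13 ALLOC][14-18 ALLOC][19-52 FREE]
Op 4: a = realloc(a, 2) -> a = 0; heap: [0-1 ALLOC][2-2 FREE][3-13 ALLOC][14-18 ALLOC][19-52 FREE]
Op 5: d = malloc(2) -> d = 19; heap: [0-1 ALLOC][2-2 FREE][3-13 ALLOC][14-18 ALLOC][19-20 ALLOC][21-52 FREE]
Op 6: e = malloc(11) -> e = 21; heap: [0-1 ALLOC][2-2 FREE][3-13 ALLOC][14-18 ALLOC][19-20 ALLOC][21-31 ALLOC][32-52 FREE]
Op 7: e = realloc(e, 22) -> e = 21; heap: [0-1 ALLOC][2-2 FREE][3-13 ALLOC][14-18 ALLOC][19-20 ALLOC][21-42 ALLOC][43-52 FREE]
malloc(9): first-fit scan over [0-1 ALLOC][2-2 FREE][3-13 ALLOC][14-18 ALLOC][19-20 ALLOC][21-42 ALLOC][43-52 FREE] -> 43

Answer: 43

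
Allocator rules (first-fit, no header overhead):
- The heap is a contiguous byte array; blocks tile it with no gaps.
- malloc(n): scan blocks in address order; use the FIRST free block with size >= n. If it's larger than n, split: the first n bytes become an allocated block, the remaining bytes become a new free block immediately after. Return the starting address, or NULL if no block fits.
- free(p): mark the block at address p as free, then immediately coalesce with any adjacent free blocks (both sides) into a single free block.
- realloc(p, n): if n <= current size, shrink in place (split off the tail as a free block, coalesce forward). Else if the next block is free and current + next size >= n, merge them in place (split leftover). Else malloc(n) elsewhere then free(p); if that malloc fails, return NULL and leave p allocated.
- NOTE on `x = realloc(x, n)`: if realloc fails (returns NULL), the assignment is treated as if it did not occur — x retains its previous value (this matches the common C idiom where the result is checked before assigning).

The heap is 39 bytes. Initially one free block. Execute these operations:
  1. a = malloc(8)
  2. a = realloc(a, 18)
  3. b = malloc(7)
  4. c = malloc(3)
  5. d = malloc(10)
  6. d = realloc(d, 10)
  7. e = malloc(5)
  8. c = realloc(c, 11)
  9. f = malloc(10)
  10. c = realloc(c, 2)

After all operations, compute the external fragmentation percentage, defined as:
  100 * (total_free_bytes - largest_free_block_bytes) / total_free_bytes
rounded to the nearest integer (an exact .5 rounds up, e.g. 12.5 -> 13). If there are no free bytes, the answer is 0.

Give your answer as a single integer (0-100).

Op 1: a = malloc(8) -> a = 0; heap: [0-7 ALLOC][8-38 FREE]
Op 2: a = realloc(a, 18) -> a = 0; heap: [0-17 ALLOC][18-38 FREE]
Op 3: b = malloc(7) -> b = 18; heap: [0-17 ALLOC][18-24 ALLOC][25-38 FREE]
Op 4: c = malloc(3) -> c = 25; heap: [0-17 ALLOC][18-24 ALLOC][25-27 ALLOC][28-38 FREE]
Op 5: d = malloc(10) -> d = 28; heap: [0-17 ALLOC][18-24 ALLOC][25-27 ALLOC][28-37 ALLOC][38-38 FREE]
Op 6: d = realloc(d, 10) -> d = 28; heap: [0-17 ALLOC][18-24 ALLOC][25-27 ALLOC][28-37 ALLOC][38-38 FREE]
Op 7: e = malloc(5) -> e = NULL; heap: [0-17 ALLOC][18-24 ALLOC][25-27 ALLOC][28-37 ALLOC][38-38 FREE]
Op 8: c = realloc(c, 11) -> NULL (c unchanged); heap: [0-17 ALLOC][18-24 ALLOC][25-27 ALLOC][28-37 ALLOC][38-38 FREE]
Op 9: f = malloc(10) -> f = NULL; heap: [0-17 ALLOC][18-24 ALLOC][25-27 ALLOC][28-37 ALLOC][38-38 FREE]
Op 10: c = realloc(c, 2) -> c = 25; heap: [0-17 ALLOC][18-24 ALLOC][25-26 ALLOC][27-27 FREE][28-37 ALLOC][38-38 FREE]
Free blocks: [1 1] total_free=2 largest=1 -> 100*(2-1)/2 = 100/2 = 50

Answer: 50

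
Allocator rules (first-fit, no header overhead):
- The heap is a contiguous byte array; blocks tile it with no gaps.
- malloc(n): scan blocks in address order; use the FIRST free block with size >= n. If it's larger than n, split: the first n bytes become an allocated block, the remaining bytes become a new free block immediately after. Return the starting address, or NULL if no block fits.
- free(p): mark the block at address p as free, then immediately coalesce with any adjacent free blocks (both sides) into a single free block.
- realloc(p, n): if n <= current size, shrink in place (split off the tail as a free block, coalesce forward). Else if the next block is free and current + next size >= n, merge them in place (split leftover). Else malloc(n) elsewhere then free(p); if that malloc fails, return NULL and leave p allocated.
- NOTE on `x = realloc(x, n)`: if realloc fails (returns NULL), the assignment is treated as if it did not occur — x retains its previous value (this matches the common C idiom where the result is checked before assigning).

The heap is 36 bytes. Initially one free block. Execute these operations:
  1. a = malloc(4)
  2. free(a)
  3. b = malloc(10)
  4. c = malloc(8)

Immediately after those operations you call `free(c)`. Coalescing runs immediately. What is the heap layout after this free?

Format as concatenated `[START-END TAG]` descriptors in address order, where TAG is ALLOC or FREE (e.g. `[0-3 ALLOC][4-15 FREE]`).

Answer: [0-9 ALLOC][10-35 FREE]

Derivation:
Op 1: a = malloc(4) -> a = 0; heap: [0-3 ALLOC][4-35 FREE]
Op 2: free(a) -> (freed a); heap: [0-35 FREE]
Op 3: b = malloc(10) -> b = 0; heap: [0-9 ALLOC][10-35 FREE]
Op 4: c = malloc(8) -> c = 10; heap: [0-9 ALLOC][10-17 ALLOC][18-35 FREE]
free(c): c = 10 -> block [10-17 ALLOC]; mark free, coalesce with adjacent free neighbors -> [0-9 ALLOC][10-35 FREE]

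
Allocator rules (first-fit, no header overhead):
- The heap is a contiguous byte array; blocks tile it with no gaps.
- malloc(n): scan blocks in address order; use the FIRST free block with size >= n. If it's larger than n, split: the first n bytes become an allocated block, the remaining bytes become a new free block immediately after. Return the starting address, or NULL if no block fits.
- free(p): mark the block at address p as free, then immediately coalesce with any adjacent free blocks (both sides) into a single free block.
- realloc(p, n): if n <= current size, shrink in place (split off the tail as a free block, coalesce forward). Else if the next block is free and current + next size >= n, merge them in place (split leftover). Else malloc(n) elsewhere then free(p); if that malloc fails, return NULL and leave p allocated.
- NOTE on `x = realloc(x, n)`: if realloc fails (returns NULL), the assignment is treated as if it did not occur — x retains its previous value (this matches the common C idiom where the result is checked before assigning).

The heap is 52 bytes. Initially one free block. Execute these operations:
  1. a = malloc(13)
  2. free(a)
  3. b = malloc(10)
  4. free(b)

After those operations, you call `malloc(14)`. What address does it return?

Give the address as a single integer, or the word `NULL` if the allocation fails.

Op 1: a = malloc(13) -> a = 0; heap: [0-12 ALLOC][13-51 FREE]
Op 2: free(a) -> (freed a); heap: [0-51 FREE]
Op 3: b = malloc(10) -> b = 0; heap: [0-9 ALLOC][10-51 FREE]
Op 4: free(b) -> (freed b); heap: [0-51 FREE]
malloc(14): first-fit scan over [0-51 FREE] -> 0

Answer: 0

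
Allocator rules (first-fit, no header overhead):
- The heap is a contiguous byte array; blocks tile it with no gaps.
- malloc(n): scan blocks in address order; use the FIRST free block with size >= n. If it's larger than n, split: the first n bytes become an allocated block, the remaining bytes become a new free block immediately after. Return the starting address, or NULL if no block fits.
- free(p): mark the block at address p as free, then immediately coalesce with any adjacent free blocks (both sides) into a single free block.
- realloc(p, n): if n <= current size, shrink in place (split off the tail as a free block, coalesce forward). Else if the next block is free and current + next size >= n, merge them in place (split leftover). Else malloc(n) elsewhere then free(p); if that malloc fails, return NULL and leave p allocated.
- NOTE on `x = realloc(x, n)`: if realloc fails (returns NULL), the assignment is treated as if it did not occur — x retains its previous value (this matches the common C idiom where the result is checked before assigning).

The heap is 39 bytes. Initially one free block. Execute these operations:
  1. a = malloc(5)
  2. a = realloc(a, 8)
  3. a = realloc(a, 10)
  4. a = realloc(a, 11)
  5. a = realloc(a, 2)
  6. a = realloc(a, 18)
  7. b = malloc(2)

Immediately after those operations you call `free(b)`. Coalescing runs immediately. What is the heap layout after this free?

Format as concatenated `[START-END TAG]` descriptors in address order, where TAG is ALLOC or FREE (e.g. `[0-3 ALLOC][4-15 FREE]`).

Op 1: a = malloc(5) -> a = 0; heap: [0-4 ALLOC][5-38 FREE]
Op 2: a = realloc(a, 8) -> a = 0; heap: [0-7 ALLOC][8-38 FREE]
Op 3: a = realloc(a, 10) -> a = 0; heap: [0-9 ALLOC][10-38 FREE]
Op 4: a = realloc(a, 11) -> a = 0; heap: [0-10 ALLOC][11-38 FREE]
Op 5: a = realloc(a, 2) -> a = 0; heap: [0-1 ALLOC][2-38 FREE]
Op 6: a = realloc(a, 18) -> a = 0; heap: [0-17 ALLOC][18-38 FREE]
Op 7: b = malloc(2) -> b = 18; heap: [0-17 ALLOC][18-19 ALLOC][20-38 FREE]
free(b): b = 18 -> block [18-19 ALLOC]; mark free, coalesce with adjacent free neighbors -> [0-17 ALLOC][18-38 FREE]

Answer: [0-17 ALLOC][18-38 FREE]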